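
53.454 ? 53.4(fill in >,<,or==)>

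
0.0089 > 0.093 False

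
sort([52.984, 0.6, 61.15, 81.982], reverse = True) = [81.982, 61.15, 52.984, 0.6]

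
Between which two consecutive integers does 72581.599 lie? 72581 and 72582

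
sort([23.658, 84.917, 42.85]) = [23.658, 42.85, 84.917]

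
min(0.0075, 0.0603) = 0.0075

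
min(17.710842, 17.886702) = 17.710842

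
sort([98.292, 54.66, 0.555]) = [0.555, 54.66, 98.292]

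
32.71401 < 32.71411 True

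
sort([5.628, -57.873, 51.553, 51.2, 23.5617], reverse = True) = [51.553, 51.2, 23.5617, 5.628, -57.873]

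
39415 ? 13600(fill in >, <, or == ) >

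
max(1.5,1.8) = 1.8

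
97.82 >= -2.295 True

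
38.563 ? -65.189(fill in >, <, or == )>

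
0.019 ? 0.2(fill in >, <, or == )<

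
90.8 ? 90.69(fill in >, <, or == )>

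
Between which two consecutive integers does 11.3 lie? 11 and 12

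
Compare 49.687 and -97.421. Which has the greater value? 49.687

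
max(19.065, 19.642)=19.642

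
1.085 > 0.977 True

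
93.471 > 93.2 True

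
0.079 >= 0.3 False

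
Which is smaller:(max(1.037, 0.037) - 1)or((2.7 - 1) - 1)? (max(1.037, 0.037) - 1)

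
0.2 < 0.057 False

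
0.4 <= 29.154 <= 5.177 False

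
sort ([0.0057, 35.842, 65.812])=[0.0057, 35.842, 65.812]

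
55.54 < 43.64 False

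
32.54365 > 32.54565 False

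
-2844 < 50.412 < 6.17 False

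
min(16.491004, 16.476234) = 16.476234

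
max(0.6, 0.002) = 0.6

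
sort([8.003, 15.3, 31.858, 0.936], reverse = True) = [31.858, 15.3, 8.003, 0.936]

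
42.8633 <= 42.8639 True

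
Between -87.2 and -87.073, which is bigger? -87.073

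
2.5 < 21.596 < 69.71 True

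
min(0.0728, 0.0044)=0.0044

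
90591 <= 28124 False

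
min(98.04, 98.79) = 98.04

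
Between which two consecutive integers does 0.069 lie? 0 and 1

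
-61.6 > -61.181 False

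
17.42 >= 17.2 True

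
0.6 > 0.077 True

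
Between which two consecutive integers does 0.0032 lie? 0 and 1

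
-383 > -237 False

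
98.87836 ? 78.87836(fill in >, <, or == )>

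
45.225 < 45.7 True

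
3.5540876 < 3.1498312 False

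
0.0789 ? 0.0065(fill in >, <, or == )>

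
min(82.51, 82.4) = 82.4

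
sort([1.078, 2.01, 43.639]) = [1.078, 2.01, 43.639]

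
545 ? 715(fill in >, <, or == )<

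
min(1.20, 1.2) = 1.20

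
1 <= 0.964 False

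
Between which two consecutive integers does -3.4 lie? -4 and -3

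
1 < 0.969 False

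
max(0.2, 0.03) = 0.2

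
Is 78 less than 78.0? No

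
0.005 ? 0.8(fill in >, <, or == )<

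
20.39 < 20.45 True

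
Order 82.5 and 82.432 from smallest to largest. 82.432, 82.5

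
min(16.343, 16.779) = 16.343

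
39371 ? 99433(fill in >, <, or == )<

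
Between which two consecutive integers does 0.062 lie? 0 and 1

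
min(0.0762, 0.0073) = 0.0073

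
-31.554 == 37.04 False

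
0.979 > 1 False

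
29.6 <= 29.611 True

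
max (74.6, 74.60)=74.60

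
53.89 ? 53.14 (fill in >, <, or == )>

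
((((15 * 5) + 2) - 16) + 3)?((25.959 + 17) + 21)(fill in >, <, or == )>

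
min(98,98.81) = 98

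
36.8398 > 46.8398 False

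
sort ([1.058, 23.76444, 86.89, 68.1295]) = [1.058, 23.76444, 68.1295, 86.89]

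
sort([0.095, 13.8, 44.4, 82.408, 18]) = [0.095, 13.8, 18, 44.4, 82.408]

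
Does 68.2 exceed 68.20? No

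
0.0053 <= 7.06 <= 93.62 True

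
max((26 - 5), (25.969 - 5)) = 21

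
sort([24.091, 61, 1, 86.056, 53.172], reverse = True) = [86.056, 61, 53.172, 24.091, 1]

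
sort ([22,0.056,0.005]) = [0.005,0.056,22]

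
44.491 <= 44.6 True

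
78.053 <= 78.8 True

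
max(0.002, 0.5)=0.5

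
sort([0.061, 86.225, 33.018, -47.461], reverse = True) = [86.225, 33.018, 0.061, -47.461]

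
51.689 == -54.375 False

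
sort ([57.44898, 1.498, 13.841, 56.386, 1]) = [1, 1.498, 13.841, 56.386, 57.44898]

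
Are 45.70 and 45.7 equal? Yes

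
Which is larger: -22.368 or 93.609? 93.609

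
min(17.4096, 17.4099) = 17.4096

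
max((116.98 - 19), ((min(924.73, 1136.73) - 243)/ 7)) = 97.98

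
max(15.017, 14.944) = 15.017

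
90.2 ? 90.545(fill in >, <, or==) <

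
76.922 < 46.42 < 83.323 False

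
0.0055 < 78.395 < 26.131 False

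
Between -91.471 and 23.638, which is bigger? 23.638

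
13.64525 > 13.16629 True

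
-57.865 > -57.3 False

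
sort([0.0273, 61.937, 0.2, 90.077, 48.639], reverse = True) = [90.077, 61.937, 48.639, 0.2, 0.0273]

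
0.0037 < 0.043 True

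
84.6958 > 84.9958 False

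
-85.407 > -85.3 False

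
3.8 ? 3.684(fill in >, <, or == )>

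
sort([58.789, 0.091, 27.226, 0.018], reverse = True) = [58.789, 27.226, 0.091, 0.018]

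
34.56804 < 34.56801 False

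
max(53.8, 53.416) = 53.8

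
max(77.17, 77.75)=77.75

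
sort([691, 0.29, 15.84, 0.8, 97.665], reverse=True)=[691, 97.665, 15.84, 0.8, 0.29]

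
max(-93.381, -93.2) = -93.2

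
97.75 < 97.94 True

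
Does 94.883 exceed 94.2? Yes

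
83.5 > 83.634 False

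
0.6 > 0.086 True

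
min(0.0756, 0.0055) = 0.0055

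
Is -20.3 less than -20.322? No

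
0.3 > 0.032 True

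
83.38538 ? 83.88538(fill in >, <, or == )<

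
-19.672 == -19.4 False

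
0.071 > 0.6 False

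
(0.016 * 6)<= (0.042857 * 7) True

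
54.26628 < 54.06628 False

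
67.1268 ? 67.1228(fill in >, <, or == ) >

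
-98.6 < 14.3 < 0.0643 False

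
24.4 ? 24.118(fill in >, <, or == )>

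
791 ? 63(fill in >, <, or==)>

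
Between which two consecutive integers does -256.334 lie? -257 and -256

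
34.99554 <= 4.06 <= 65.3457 False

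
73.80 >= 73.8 True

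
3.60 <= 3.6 True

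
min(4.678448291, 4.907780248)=4.678448291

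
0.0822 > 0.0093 True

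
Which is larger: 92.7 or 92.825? 92.825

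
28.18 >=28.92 False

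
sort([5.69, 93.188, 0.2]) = [0.2, 5.69, 93.188]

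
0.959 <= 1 True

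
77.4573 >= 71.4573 True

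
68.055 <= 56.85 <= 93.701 False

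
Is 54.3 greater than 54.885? No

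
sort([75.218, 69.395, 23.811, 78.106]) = [23.811, 69.395, 75.218, 78.106]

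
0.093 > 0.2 False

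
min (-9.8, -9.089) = -9.8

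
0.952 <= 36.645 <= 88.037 True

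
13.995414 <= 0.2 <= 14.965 False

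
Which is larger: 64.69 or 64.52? 64.69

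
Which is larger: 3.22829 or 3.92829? 3.92829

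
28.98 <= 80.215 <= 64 False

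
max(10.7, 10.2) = 10.7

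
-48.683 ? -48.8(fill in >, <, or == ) >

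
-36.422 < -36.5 False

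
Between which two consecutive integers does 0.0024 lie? 0 and 1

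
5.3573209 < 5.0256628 False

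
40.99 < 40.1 False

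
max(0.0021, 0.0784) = 0.0784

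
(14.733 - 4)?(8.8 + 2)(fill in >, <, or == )<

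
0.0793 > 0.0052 True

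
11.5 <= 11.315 False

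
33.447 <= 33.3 False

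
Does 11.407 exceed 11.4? Yes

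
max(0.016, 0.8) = 0.8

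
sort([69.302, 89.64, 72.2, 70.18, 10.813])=[10.813, 69.302, 70.18, 72.2, 89.64]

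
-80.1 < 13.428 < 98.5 True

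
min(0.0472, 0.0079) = 0.0079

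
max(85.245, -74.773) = 85.245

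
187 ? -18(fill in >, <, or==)>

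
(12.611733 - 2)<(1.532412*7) True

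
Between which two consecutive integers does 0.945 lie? 0 and 1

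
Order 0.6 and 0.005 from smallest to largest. 0.005, 0.6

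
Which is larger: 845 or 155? 845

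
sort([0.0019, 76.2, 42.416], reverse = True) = [76.2, 42.416, 0.0019]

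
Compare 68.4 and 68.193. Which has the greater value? 68.4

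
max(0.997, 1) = 1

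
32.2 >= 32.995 False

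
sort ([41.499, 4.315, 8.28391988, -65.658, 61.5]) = [-65.658, 4.315, 8.28391988, 41.499, 61.5]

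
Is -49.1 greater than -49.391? Yes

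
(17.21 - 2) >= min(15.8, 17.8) False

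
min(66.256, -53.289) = -53.289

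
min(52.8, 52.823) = 52.8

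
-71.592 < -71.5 True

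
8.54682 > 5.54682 True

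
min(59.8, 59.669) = 59.669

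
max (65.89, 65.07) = 65.89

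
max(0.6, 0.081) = 0.6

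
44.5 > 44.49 True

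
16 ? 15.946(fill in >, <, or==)>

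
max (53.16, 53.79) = 53.79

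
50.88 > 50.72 True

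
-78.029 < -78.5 False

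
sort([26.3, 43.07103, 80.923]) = [26.3, 43.07103, 80.923]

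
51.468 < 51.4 False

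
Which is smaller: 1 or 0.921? 0.921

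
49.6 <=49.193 False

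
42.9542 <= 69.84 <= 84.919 True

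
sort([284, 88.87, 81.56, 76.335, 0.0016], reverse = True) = [284, 88.87, 81.56, 76.335, 0.0016]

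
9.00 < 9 False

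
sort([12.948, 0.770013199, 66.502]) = [0.770013199, 12.948, 66.502]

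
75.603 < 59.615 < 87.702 False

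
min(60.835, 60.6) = 60.6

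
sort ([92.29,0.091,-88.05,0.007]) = [-88.05,0.007,0.091,92.29]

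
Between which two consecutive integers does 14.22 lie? 14 and 15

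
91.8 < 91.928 True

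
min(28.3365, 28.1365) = 28.1365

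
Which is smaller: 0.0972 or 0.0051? 0.0051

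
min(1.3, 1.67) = 1.3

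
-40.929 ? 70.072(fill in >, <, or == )<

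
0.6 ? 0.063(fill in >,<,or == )>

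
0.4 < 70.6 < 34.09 False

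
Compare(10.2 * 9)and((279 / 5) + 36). They are equal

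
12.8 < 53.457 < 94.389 True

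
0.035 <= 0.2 True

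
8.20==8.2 True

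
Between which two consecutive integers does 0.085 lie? 0 and 1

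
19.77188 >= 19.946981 False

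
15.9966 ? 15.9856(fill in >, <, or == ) >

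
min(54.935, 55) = 54.935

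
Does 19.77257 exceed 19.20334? Yes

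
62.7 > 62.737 False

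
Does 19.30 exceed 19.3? No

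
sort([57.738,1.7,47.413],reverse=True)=[57.738,47.413,1.7]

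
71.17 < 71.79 True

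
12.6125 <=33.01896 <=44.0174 True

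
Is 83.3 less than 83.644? Yes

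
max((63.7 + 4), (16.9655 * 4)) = 67.862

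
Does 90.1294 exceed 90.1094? Yes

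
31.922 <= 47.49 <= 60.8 True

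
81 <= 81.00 True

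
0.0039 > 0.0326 False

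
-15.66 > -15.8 True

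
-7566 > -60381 True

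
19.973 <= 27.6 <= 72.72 True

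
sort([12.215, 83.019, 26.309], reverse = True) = [83.019, 26.309, 12.215]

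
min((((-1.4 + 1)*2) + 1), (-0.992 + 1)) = 0.008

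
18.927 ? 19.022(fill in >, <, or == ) <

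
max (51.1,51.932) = 51.932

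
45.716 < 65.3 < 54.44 False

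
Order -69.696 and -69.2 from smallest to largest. -69.696, -69.2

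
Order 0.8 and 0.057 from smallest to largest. 0.057, 0.8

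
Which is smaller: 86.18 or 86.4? 86.18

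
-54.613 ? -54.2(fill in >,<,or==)<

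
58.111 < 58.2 True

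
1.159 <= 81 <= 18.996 False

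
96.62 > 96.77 False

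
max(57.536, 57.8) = 57.8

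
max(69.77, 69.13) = 69.77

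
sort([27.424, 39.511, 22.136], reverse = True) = [39.511, 27.424, 22.136]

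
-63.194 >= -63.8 True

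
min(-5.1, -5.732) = -5.732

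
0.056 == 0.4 False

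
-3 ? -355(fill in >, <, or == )>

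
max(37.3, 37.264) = 37.3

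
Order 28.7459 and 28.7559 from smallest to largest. 28.7459, 28.7559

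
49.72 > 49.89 False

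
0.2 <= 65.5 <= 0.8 False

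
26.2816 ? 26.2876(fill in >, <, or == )<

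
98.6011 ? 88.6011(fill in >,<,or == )>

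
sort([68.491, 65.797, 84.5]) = [65.797, 68.491, 84.5]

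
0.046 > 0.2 False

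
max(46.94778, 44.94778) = 46.94778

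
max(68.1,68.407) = 68.407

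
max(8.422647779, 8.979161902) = 8.979161902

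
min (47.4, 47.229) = 47.229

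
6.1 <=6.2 True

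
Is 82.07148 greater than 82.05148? Yes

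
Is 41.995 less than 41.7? No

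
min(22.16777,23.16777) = 22.16777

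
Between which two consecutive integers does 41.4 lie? 41 and 42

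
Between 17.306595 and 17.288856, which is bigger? 17.306595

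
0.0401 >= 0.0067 True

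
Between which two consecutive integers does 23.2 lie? 23 and 24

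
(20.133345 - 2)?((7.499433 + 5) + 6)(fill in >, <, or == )<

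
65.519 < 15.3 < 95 False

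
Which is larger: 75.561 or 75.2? 75.561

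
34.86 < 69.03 True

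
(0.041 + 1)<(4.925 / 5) False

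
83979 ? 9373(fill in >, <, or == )>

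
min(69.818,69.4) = 69.4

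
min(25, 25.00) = 25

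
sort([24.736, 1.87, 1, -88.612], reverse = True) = [24.736, 1.87, 1, -88.612]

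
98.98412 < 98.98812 True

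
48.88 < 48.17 False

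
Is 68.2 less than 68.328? Yes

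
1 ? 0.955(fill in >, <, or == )>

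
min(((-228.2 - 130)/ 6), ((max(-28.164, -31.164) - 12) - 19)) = -59.7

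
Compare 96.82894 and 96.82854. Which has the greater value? 96.82894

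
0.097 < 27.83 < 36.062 True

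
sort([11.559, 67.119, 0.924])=[0.924, 11.559, 67.119]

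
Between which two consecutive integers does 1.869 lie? 1 and 2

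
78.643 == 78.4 False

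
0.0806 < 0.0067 False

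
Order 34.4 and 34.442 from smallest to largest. 34.4, 34.442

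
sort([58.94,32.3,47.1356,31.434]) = [31.434,32.3,47.1356,58.94]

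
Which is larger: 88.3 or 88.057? 88.3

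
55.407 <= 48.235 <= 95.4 False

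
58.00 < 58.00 False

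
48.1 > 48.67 False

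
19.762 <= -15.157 False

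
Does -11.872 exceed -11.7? No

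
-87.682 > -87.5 False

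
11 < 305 True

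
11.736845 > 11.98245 False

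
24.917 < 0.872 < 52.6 False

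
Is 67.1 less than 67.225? Yes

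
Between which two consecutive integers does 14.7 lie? 14 and 15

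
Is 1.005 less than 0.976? No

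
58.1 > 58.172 False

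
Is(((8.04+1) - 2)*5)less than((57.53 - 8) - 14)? Yes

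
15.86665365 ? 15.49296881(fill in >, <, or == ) >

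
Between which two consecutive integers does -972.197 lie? -973 and -972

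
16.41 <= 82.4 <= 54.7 False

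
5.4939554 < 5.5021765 True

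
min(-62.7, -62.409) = -62.7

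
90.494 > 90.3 True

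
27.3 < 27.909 True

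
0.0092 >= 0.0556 False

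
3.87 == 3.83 False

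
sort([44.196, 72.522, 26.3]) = [26.3, 44.196, 72.522]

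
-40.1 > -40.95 True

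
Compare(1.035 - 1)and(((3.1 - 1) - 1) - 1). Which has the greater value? (((3.1 - 1) - 1) - 1)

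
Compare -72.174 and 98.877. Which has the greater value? 98.877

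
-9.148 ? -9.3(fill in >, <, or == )>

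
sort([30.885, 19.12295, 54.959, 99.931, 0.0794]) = [0.0794, 19.12295, 30.885, 54.959, 99.931]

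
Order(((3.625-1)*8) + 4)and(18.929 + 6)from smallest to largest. (18.929 + 6), (((3.625-1)*8) + 4)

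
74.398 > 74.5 False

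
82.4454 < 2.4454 False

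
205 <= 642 True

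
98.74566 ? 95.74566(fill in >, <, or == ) >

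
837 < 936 True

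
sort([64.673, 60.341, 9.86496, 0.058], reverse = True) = [64.673, 60.341, 9.86496, 0.058]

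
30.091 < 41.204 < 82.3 True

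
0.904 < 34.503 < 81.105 True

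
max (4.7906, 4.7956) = 4.7956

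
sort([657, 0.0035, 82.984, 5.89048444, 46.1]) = [0.0035, 5.89048444, 46.1, 82.984, 657]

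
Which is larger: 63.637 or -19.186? 63.637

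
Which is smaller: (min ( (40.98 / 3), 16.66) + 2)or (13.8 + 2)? (min ( (40.98 / 3), 16.66) + 2)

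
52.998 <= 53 True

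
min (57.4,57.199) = 57.199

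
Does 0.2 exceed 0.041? Yes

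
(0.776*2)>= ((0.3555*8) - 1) False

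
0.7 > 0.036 True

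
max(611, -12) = 611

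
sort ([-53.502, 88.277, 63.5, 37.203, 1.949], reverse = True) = [88.277, 63.5, 37.203, 1.949, -53.502]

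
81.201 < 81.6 True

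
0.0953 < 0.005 False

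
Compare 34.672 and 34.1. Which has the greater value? 34.672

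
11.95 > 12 False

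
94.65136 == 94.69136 False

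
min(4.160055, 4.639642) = 4.160055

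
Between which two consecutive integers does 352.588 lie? 352 and 353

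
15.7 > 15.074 True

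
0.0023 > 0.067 False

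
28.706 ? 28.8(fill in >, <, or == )<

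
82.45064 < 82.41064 False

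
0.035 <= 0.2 True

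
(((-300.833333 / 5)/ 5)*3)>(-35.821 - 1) True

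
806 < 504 False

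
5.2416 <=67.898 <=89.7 True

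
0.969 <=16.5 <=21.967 True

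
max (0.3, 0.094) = 0.3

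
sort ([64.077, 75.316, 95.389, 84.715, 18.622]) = [18.622, 64.077, 75.316, 84.715, 95.389]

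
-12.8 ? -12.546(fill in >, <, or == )<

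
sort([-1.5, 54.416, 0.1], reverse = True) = [54.416, 0.1, -1.5]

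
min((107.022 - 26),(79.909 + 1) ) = 80.909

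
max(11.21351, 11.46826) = 11.46826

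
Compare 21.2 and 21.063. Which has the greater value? 21.2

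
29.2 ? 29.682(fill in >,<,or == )<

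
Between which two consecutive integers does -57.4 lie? -58 and -57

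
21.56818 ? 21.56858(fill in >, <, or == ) <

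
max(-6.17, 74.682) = 74.682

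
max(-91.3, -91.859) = -91.3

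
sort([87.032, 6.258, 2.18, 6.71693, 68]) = [2.18, 6.258, 6.71693, 68, 87.032]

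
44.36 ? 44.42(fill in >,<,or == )<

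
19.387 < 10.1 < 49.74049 False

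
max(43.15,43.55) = 43.55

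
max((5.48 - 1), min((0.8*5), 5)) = 4.48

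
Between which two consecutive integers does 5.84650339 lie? 5 and 6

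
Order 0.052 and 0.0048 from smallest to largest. 0.0048, 0.052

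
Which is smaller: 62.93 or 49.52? 49.52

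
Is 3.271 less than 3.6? Yes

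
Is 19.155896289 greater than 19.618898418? No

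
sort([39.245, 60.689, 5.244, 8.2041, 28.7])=[5.244, 8.2041, 28.7, 39.245, 60.689]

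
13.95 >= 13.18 True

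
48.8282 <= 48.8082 False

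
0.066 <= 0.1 True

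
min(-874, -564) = -874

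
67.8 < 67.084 False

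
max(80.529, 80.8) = 80.8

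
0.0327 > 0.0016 True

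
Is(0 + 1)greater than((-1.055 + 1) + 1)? Yes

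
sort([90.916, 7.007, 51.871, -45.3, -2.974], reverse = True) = [90.916, 51.871, 7.007, -2.974, -45.3]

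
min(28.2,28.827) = 28.2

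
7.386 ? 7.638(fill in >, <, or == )<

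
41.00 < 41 False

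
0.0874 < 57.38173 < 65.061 True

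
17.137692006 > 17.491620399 False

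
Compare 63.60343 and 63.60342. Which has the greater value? 63.60343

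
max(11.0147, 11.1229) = 11.1229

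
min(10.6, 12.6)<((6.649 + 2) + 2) True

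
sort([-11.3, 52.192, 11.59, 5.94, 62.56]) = [-11.3, 5.94, 11.59, 52.192, 62.56]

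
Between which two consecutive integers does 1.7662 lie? 1 and 2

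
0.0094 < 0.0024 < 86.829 False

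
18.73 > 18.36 True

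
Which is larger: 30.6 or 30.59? 30.6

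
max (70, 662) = 662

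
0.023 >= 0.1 False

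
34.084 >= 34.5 False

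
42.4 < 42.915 True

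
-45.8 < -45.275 True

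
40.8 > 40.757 True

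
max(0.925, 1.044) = 1.044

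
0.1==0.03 False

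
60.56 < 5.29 False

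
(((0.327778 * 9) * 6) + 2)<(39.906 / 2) True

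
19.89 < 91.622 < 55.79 False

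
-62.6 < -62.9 False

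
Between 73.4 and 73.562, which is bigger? 73.562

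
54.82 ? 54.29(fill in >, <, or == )>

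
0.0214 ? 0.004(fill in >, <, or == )>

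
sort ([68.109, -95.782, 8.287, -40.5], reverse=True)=[68.109, 8.287, -40.5, -95.782]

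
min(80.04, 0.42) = 0.42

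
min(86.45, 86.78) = 86.45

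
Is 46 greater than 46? No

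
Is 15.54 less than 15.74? Yes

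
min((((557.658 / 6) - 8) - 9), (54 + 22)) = 75.943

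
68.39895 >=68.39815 True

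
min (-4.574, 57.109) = -4.574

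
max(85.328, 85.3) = 85.328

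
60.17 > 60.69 False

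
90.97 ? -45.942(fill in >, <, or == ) >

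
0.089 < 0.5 True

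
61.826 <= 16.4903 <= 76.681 False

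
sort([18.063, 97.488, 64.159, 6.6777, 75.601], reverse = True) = [97.488, 75.601, 64.159, 18.063, 6.6777]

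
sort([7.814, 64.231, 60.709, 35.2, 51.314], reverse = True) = [64.231, 60.709, 51.314, 35.2, 7.814]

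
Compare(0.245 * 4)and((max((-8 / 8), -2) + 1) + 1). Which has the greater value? ((max((-8 / 8), -2) + 1) + 1)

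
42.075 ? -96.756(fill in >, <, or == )>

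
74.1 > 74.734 False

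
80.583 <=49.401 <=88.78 False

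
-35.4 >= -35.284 False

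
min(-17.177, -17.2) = -17.2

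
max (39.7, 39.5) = 39.7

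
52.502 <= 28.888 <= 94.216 False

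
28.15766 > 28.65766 False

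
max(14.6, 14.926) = 14.926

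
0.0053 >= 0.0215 False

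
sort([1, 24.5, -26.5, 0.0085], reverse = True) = [24.5, 1, 0.0085, -26.5]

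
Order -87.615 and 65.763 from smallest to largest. -87.615, 65.763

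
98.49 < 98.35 False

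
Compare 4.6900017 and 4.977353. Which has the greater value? 4.977353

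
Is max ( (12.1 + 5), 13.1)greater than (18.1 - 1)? No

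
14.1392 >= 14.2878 False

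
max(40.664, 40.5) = 40.664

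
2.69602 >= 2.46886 True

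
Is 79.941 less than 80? Yes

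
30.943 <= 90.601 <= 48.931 False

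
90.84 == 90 False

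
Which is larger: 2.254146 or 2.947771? 2.947771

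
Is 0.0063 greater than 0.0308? No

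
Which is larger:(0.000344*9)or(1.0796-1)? (1.0796-1)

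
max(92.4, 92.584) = 92.584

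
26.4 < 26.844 True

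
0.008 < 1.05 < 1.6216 True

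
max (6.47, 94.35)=94.35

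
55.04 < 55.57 True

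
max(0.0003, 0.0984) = 0.0984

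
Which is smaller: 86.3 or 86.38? 86.3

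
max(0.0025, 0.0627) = 0.0627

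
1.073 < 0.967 False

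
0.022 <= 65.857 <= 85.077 True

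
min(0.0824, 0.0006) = 0.0006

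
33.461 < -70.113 False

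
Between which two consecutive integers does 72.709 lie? 72 and 73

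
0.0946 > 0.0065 True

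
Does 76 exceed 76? No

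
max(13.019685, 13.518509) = 13.518509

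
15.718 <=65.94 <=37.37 False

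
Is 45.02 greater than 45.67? No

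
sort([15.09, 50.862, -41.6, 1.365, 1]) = [-41.6, 1, 1.365, 15.09, 50.862]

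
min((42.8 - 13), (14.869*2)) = 29.738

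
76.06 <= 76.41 True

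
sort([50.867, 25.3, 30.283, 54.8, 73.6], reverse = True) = [73.6, 54.8, 50.867, 30.283, 25.3]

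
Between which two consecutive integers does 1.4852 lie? 1 and 2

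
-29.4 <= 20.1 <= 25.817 True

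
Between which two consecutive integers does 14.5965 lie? 14 and 15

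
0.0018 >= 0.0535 False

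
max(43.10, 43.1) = 43.1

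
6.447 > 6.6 False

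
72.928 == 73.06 False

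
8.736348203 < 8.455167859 False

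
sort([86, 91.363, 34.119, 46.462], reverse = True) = [91.363, 86, 46.462, 34.119]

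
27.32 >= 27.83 False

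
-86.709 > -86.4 False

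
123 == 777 False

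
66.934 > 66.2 True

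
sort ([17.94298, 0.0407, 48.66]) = [0.0407, 17.94298, 48.66]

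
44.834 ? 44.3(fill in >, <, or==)>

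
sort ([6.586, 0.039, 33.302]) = [0.039, 6.586, 33.302]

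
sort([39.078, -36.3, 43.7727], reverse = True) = [43.7727, 39.078, -36.3]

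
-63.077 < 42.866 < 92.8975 True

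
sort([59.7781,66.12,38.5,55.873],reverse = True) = [66.12,59.7781,55.873,38.5]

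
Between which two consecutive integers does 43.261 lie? 43 and 44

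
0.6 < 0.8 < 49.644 True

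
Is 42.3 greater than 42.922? No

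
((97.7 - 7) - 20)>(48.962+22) False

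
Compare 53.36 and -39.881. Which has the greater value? 53.36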